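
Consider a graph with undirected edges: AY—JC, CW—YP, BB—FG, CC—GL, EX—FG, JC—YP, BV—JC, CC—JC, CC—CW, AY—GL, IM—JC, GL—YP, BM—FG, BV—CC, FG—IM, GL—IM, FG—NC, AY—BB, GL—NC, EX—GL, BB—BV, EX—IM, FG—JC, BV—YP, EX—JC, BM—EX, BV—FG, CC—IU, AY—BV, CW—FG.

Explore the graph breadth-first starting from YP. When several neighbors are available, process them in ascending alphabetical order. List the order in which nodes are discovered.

YP -> BV -> CW -> GL -> JC -> AY -> BB -> CC -> FG -> EX -> IM -> NC -> IU -> BM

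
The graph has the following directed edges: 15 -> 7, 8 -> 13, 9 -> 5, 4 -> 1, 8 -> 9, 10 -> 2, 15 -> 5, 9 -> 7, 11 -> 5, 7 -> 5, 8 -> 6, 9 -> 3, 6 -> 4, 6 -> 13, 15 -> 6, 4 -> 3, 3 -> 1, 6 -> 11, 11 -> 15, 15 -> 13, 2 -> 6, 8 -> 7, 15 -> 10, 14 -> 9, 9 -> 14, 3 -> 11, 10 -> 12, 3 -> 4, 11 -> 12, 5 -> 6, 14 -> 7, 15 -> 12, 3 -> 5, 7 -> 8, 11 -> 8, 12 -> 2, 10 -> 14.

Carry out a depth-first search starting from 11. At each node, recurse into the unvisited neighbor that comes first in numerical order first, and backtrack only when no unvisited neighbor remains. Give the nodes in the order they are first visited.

11 5 6 4 1 3 13 8 7 9 14 12 2 15 10

Visit 11
11 → 5
5 → 6
6 → 4
4 → 1
4 → 3
6 → 13
11 → 8
8 → 7
8 → 9
9 → 14
11 → 12
12 → 2
11 → 15
15 → 10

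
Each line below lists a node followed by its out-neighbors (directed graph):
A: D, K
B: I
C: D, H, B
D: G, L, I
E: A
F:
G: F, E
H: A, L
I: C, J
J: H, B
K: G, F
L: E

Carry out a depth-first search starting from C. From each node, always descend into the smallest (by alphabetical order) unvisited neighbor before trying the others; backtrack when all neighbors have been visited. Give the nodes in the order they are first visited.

C B I J H A D G E F L K

Visit C
C → B
B → I
I → J
J → H
H → A
A → D
D → G
G → E
G → F
D → L
A → K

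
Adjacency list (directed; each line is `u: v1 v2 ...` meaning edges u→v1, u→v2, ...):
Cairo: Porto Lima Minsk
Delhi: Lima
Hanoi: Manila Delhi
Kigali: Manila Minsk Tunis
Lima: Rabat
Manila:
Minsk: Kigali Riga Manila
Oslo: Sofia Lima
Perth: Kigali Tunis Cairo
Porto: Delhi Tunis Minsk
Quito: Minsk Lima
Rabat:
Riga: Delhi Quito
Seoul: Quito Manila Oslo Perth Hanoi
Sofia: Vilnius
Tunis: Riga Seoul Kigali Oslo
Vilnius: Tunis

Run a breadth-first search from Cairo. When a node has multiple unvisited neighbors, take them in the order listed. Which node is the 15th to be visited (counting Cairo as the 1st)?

Visit Cairo; enqueue Porto, Lima, Minsk → queue [Porto, Lima, Minsk]
Visit Porto; enqueue Delhi, Tunis → queue [Lima, Minsk, Delhi, Tunis]
Visit Lima; enqueue Rabat → queue [Minsk, Delhi, Tunis, Rabat]
Visit Minsk; enqueue Kigali, Riga, Manila → queue [Delhi, Tunis, Rabat, Kigali, Riga, Manila]
Visit Delhi → queue [Tunis, Rabat, Kigali, Riga, Manila]
Visit Tunis; enqueue Seoul, Oslo → queue [Rabat, Kigali, Riga, Manila, Seoul, Oslo]
Visit Rabat → queue [Kigali, Riga, Manila, Seoul, Oslo]
Visit Kigali → queue [Riga, Manila, Seoul, Oslo]
Visit Riga; enqueue Quito → queue [Manila, Seoul, Oslo, Quito]
Visit Manila → queue [Seoul, Oslo, Quito]
Visit Seoul; enqueue Perth, Hanoi → queue [Oslo, Quito, Perth, Hanoi]
Visit Oslo; enqueue Sofia → queue [Quito, Perth, Hanoi, Sofia]
Visit Quito → queue [Perth, Hanoi, Sofia]
Visit Perth → queue [Hanoi, Sofia]
Visit Hanoi → queue [Sofia]
Visit Sofia; enqueue Vilnius → queue [Vilnius]
Visit Vilnius → queue []

Visit order: Cairo, Porto, Lima, Minsk, Delhi, Tunis, Rabat, Kigali, Riga, Manila, Seoul, Oslo, Quito, Perth, Hanoi, Sofia, Vilnius

Hanoi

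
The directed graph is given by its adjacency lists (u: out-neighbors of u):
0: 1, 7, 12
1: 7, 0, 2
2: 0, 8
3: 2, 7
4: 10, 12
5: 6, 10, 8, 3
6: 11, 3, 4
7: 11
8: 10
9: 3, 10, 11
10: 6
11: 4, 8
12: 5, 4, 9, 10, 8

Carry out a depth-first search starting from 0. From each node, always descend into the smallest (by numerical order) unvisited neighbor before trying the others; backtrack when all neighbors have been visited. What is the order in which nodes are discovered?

0 1 2 8 10 6 3 7 11 4 12 5 9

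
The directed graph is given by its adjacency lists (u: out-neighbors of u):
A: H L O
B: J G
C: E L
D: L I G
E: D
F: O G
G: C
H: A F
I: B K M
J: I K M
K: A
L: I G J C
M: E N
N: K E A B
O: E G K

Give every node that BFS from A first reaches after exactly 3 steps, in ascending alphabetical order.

B, D, M

Level 0: A
Level 1: H, L, O
Level 2: C, E, F, G, I, J, K
Level 3: B, D, M
Level 4: N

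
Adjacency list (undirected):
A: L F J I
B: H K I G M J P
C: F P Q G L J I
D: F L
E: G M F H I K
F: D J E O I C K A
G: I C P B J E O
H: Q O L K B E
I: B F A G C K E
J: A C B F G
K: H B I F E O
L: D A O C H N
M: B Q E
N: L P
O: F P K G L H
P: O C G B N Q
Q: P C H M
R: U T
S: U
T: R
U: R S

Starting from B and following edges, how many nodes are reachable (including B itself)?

BFS from B visits: B, G, H, I, J, K, M, P, C, E, O, L, Q, A, F, N, D
Reachable nodes: 17 of 21 total.

17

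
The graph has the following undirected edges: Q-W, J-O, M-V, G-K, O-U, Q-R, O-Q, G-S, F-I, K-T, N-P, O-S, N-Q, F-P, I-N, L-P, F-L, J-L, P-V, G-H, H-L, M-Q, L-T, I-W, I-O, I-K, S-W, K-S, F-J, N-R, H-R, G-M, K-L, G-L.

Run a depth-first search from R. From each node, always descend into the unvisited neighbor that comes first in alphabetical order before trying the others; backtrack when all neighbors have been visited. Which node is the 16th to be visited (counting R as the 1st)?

W

Visit R
R → H
H → G
G → K
K → I
I → F
F → J
J → L
L → P
P → N
N → Q
Q → M
M → V
Q → O
O → S
S → W
O → U
L → T

Visit order: R, H, G, K, I, F, J, L, P, N, Q, M, V, O, S, W, U, T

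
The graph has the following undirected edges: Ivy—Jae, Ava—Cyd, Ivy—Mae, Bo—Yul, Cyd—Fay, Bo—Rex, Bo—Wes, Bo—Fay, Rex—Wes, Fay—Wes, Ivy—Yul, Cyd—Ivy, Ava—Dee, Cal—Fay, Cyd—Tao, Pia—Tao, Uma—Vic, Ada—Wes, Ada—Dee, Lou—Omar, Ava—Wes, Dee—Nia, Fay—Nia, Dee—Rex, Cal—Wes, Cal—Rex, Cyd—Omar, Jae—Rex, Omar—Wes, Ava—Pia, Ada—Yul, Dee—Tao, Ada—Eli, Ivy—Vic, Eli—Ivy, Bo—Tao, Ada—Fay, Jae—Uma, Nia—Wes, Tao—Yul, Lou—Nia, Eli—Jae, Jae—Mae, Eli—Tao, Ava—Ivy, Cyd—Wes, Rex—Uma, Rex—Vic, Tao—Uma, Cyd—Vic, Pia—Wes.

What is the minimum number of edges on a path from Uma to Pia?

2

Level 0: Uma
Level 1: Jae, Rex, Tao, Vic
Level 2: Bo, Cal, Cyd, Dee, Eli, Ivy, Mae, Pia, Wes, Yul
Level 3: Ada, Ava, Fay, Nia, Omar
Level 4: Lou
Pia first appears at level 2.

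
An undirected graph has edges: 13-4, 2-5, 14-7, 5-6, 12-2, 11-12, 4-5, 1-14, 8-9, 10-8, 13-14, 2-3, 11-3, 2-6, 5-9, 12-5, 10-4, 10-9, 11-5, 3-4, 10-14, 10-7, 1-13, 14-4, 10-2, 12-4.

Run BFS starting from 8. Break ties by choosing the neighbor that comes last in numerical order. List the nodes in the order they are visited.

8 10 9 14 7 4 2 5 13 1 12 3 6 11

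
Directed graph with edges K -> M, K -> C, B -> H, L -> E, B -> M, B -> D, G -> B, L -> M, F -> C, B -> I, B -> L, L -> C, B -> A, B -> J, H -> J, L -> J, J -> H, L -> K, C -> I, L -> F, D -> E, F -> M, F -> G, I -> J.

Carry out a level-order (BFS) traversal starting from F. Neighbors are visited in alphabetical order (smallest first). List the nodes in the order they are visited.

F, C, G, M, I, B, J, A, D, H, L, E, K

Visit F; enqueue C, G, M → queue [C, G, M]
Visit C; enqueue I → queue [G, M, I]
Visit G; enqueue B → queue [M, I, B]
Visit M → queue [I, B]
Visit I; enqueue J → queue [B, J]
Visit B; enqueue A, D, H, L → queue [J, A, D, H, L]
Visit J → queue [A, D, H, L]
Visit A → queue [D, H, L]
Visit D; enqueue E → queue [H, L, E]
Visit H → queue [L, E]
Visit L; enqueue K → queue [E, K]
Visit E → queue [K]
Visit K → queue []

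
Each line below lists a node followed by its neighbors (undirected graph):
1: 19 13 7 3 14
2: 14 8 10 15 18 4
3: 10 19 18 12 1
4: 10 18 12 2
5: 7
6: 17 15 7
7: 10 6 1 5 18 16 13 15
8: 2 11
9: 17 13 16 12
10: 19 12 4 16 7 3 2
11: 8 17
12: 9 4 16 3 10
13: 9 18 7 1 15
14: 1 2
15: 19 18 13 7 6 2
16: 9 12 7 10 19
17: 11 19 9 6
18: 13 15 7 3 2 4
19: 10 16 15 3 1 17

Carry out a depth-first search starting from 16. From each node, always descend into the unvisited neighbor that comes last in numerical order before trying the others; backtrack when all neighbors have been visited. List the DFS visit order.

Visit 16
16 → 19
19 → 17
17 → 11
11 → 8
8 → 2
2 → 18
18 → 15
15 → 13
13 → 9
9 → 12
12 → 10
10 → 7
7 → 6
7 → 5
7 → 1
1 → 14
1 → 3
10 → 4

16 → 19 → 17 → 11 → 8 → 2 → 18 → 15 → 13 → 9 → 12 → 10 → 7 → 6 → 5 → 1 → 14 → 3 → 4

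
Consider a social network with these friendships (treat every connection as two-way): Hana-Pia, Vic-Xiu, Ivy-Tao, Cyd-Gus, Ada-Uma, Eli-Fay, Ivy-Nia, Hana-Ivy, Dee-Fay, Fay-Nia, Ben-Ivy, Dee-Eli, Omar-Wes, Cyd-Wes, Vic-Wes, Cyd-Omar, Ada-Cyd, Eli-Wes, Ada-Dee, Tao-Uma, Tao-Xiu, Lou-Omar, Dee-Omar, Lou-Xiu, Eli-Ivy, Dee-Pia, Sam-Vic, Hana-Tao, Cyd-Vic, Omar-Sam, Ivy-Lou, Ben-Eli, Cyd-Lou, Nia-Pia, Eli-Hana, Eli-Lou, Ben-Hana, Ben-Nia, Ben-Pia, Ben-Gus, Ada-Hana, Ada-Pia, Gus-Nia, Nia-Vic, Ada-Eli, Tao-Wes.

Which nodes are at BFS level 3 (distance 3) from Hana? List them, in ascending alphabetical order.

Level 0: Hana
Level 1: Ada, Ben, Eli, Ivy, Pia, Tao
Level 2: Cyd, Dee, Fay, Gus, Lou, Nia, Uma, Wes, Xiu
Level 3: Omar, Vic
Level 4: Sam

Omar, Vic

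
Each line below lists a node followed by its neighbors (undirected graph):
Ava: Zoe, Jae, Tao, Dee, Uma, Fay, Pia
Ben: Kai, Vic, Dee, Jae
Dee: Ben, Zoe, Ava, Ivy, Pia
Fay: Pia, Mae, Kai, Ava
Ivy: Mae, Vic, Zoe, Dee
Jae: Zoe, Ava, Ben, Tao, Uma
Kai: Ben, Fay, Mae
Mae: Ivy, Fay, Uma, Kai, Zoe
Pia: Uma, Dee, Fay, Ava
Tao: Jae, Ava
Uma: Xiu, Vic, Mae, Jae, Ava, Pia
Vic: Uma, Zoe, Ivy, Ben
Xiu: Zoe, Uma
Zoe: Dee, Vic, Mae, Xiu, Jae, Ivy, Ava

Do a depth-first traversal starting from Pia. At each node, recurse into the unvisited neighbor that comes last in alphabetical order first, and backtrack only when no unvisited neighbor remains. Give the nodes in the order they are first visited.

Visit Pia
Pia → Uma
Uma → Xiu
Xiu → Zoe
Zoe → Vic
Vic → Ivy
Ivy → Mae
Mae → Kai
Kai → Fay
Fay → Ava
Ava → Tao
Tao → Jae
Jae → Ben
Ben → Dee

Pia, Uma, Xiu, Zoe, Vic, Ivy, Mae, Kai, Fay, Ava, Tao, Jae, Ben, Dee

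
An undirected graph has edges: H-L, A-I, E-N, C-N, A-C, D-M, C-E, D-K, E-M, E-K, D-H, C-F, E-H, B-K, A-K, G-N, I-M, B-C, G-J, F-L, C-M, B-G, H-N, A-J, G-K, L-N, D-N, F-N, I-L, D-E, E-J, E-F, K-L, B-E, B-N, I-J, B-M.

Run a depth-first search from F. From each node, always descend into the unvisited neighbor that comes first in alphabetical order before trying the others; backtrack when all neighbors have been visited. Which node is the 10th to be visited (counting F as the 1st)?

Visit F
F → C
C → A
A → I
I → J
J → E
E → B
B → G
G → K
K → D
D → H
H → L
L → N
D → M

Visit order: F, C, A, I, J, E, B, G, K, D, H, L, N, M

D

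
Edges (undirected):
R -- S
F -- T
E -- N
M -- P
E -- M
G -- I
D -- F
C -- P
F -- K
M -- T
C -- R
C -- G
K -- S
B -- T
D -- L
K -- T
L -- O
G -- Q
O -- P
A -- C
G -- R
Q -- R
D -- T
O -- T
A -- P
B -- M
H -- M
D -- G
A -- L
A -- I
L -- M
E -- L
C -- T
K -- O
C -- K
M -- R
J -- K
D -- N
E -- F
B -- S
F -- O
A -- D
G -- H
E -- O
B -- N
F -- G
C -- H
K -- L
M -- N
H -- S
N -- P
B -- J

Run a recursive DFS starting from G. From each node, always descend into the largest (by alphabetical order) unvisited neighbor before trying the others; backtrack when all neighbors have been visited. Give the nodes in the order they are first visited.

G -> R -> S -> K -> T -> O -> P -> N -> M -> L -> E -> F -> D -> A -> I -> C -> H -> B -> J -> Q

Visit G
G → R
R → S
S → K
K → T
T → O
O → P
P → N
N → M
M → L
L → E
E → F
F → D
D → A
A → I
A → C
C → H
M → B
B → J
R → Q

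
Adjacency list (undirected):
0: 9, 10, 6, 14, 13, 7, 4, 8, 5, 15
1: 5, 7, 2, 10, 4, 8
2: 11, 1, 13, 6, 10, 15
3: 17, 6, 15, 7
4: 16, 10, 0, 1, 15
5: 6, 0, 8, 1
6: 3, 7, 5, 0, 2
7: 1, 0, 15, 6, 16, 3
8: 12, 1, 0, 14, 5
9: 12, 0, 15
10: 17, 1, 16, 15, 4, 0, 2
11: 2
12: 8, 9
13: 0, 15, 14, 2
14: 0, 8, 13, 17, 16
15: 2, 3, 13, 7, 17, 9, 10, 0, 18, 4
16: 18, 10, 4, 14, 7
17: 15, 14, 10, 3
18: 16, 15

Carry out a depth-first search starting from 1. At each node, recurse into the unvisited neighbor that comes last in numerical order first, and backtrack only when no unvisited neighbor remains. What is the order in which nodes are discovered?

1, 10, 17, 15, 18, 16, 14, 13, 2, 11, 6, 7, 3, 0, 9, 12, 8, 5, 4

Visit 1
1 → 10
10 → 17
17 → 15
15 → 18
18 → 16
16 → 14
14 → 13
13 → 2
2 → 11
2 → 6
6 → 7
7 → 3
7 → 0
0 → 9
9 → 12
12 → 8
8 → 5
0 → 4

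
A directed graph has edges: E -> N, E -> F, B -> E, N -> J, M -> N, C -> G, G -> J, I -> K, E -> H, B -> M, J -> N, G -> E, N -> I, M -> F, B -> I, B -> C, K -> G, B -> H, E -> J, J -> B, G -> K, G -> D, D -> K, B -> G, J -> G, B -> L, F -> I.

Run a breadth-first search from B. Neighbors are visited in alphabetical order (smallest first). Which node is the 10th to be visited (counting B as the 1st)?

Visit B; enqueue C, E, G, H, I, L, M → queue [C, E, G, H, I, L, M]
Visit C → queue [E, G, H, I, L, M]
Visit E; enqueue F, J, N → queue [G, H, I, L, M, F, J, N]
Visit G; enqueue D, K → queue [H, I, L, M, F, J, N, D, K]
Visit H → queue [I, L, M, F, J, N, D, K]
Visit I → queue [L, M, F, J, N, D, K]
Visit L → queue [M, F, J, N, D, K]
Visit M → queue [F, J, N, D, K]
Visit F → queue [J, N, D, K]
Visit J → queue [N, D, K]
Visit N → queue [D, K]
Visit D → queue [K]
Visit K → queue []

Visit order: B, C, E, G, H, I, L, M, F, J, N, D, K

J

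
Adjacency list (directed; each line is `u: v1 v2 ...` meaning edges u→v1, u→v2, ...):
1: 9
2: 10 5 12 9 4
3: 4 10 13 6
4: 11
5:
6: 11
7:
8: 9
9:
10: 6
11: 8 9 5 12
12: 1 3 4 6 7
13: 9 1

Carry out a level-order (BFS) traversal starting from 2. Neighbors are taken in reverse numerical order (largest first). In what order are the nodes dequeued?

Visit 2; enqueue 12, 10, 9, 5, 4 → queue [12, 10, 9, 5, 4]
Visit 12; enqueue 7, 6, 3, 1 → queue [10, 9, 5, 4, 7, 6, 3, 1]
Visit 10 → queue [9, 5, 4, 7, 6, 3, 1]
Visit 9 → queue [5, 4, 7, 6, 3, 1]
Visit 5 → queue [4, 7, 6, 3, 1]
Visit 4; enqueue 11 → queue [7, 6, 3, 1, 11]
Visit 7 → queue [6, 3, 1, 11]
Visit 6 → queue [3, 1, 11]
Visit 3; enqueue 13 → queue [1, 11, 13]
Visit 1 → queue [11, 13]
Visit 11; enqueue 8 → queue [13, 8]
Visit 13 → queue [8]
Visit 8 → queue []

2 12 10 9 5 4 7 6 3 1 11 13 8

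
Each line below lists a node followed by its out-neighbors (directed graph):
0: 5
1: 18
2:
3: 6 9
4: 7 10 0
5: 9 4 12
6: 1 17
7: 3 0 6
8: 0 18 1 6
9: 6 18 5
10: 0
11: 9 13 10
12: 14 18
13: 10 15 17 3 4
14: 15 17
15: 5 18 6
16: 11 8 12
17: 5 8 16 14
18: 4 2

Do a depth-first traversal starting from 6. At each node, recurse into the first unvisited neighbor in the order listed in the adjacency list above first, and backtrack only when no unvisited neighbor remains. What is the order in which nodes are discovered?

Visit 6
6 → 1
1 → 18
18 → 4
4 → 7
7 → 3
3 → 9
9 → 5
5 → 12
12 → 14
14 → 15
14 → 17
17 → 8
8 → 0
17 → 16
16 → 11
11 → 13
13 → 10
18 → 2

6 -> 1 -> 18 -> 4 -> 7 -> 3 -> 9 -> 5 -> 12 -> 14 -> 15 -> 17 -> 8 -> 0 -> 16 -> 11 -> 13 -> 10 -> 2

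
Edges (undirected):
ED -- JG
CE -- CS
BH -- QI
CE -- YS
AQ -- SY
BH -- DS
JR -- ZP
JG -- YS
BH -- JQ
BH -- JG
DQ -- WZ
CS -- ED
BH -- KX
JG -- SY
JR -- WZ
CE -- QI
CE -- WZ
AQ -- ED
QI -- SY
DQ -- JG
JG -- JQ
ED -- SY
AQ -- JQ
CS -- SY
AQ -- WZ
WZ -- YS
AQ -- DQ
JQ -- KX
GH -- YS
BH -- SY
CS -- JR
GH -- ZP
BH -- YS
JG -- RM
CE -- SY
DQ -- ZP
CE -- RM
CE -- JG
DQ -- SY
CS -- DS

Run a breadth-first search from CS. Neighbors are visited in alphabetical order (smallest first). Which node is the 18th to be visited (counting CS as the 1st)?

Visit CS; enqueue CE, DS, ED, JR, SY → queue [CE, DS, ED, JR, SY]
Visit CE; enqueue JG, QI, RM, WZ, YS → queue [DS, ED, JR, SY, JG, QI, RM, WZ, YS]
Visit DS; enqueue BH → queue [ED, JR, SY, JG, QI, RM, WZ, YS, BH]
Visit ED; enqueue AQ → queue [JR, SY, JG, QI, RM, WZ, YS, BH, AQ]
Visit JR; enqueue ZP → queue [SY, JG, QI, RM, WZ, YS, BH, AQ, ZP]
Visit SY; enqueue DQ → queue [JG, QI, RM, WZ, YS, BH, AQ, ZP, DQ]
Visit JG; enqueue JQ → queue [QI, RM, WZ, YS, BH, AQ, ZP, DQ, JQ]
Visit QI → queue [RM, WZ, YS, BH, AQ, ZP, DQ, JQ]
Visit RM → queue [WZ, YS, BH, AQ, ZP, DQ, JQ]
Visit WZ → queue [YS, BH, AQ, ZP, DQ, JQ]
Visit YS; enqueue GH → queue [BH, AQ, ZP, DQ, JQ, GH]
Visit BH; enqueue KX → queue [AQ, ZP, DQ, JQ, GH, KX]
Visit AQ → queue [ZP, DQ, JQ, GH, KX]
Visit ZP → queue [DQ, JQ, GH, KX]
Visit DQ → queue [JQ, GH, KX]
Visit JQ → queue [GH, KX]
Visit GH → queue [KX]
Visit KX → queue []

Visit order: CS, CE, DS, ED, JR, SY, JG, QI, RM, WZ, YS, BH, AQ, ZP, DQ, JQ, GH, KX

KX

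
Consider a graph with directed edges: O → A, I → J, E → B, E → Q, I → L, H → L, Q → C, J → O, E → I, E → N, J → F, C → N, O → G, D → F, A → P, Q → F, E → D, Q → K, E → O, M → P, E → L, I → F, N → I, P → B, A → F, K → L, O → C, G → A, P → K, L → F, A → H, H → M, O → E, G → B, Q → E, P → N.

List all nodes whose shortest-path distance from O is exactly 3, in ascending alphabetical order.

J, K, M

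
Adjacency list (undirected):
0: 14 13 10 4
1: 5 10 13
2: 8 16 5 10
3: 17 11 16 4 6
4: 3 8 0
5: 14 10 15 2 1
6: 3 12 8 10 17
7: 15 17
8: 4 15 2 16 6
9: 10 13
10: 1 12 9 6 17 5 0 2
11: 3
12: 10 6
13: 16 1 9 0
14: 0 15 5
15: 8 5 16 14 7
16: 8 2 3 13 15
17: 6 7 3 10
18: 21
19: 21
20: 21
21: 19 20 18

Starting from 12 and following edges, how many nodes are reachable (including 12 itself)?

18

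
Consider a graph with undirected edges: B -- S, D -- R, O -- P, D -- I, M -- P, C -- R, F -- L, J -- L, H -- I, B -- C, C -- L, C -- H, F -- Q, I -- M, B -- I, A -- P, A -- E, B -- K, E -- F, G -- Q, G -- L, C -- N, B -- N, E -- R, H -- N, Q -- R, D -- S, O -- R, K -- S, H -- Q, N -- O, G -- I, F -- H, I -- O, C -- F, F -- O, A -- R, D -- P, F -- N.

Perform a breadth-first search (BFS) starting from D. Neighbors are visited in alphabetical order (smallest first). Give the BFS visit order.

D → I → P → R → S → B → G → H → M → O → A → C → E → Q → K → N → L → F → J

Visit D; enqueue I, P, R, S → queue [I, P, R, S]
Visit I; enqueue B, G, H, M, O → queue [P, R, S, B, G, H, M, O]
Visit P; enqueue A → queue [R, S, B, G, H, M, O, A]
Visit R; enqueue C, E, Q → queue [S, B, G, H, M, O, A, C, E, Q]
Visit S; enqueue K → queue [B, G, H, M, O, A, C, E, Q, K]
Visit B; enqueue N → queue [G, H, M, O, A, C, E, Q, K, N]
Visit G; enqueue L → queue [H, M, O, A, C, E, Q, K, N, L]
Visit H; enqueue F → queue [M, O, A, C, E, Q, K, N, L, F]
Visit M → queue [O, A, C, E, Q, K, N, L, F]
Visit O → queue [A, C, E, Q, K, N, L, F]
Visit A → queue [C, E, Q, K, N, L, F]
Visit C → queue [E, Q, K, N, L, F]
Visit E → queue [Q, K, N, L, F]
Visit Q → queue [K, N, L, F]
Visit K → queue [N, L, F]
Visit N → queue [L, F]
Visit L; enqueue J → queue [F, J]
Visit F → queue [J]
Visit J → queue []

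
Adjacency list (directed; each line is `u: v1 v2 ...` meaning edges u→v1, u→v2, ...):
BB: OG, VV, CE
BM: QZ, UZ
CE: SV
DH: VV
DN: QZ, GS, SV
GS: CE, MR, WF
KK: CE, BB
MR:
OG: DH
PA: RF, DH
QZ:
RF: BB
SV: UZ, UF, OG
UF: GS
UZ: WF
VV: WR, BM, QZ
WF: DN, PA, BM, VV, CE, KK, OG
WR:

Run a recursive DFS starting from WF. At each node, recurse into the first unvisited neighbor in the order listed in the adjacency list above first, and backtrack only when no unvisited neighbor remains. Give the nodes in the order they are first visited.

WF DN QZ GS CE SV UZ UF OG DH VV WR BM MR PA RF BB KK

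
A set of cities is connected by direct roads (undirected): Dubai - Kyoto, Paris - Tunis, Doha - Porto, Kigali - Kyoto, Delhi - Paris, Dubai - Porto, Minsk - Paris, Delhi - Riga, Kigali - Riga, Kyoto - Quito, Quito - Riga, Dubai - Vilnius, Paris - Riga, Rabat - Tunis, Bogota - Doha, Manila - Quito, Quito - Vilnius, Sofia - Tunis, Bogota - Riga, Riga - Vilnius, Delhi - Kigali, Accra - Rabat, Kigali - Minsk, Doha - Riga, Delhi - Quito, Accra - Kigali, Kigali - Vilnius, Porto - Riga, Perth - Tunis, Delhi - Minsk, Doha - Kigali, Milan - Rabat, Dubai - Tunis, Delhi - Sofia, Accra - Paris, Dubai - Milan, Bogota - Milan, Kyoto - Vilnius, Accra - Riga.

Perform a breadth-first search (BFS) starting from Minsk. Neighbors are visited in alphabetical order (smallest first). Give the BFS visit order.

Minsk Delhi Kigali Paris Quito Riga Sofia Accra Doha Kyoto Vilnius Tunis Manila Bogota Porto Rabat Dubai Perth Milan

Visit Minsk; enqueue Delhi, Kigali, Paris → queue [Delhi, Kigali, Paris]
Visit Delhi; enqueue Quito, Riga, Sofia → queue [Kigali, Paris, Quito, Riga, Sofia]
Visit Kigali; enqueue Accra, Doha, Kyoto, Vilnius → queue [Paris, Quito, Riga, Sofia, Accra, Doha, Kyoto, Vilnius]
Visit Paris; enqueue Tunis → queue [Quito, Riga, Sofia, Accra, Doha, Kyoto, Vilnius, Tunis]
Visit Quito; enqueue Manila → queue [Riga, Sofia, Accra, Doha, Kyoto, Vilnius, Tunis, Manila]
Visit Riga; enqueue Bogota, Porto → queue [Sofia, Accra, Doha, Kyoto, Vilnius, Tunis, Manila, Bogota, Porto]
Visit Sofia → queue [Accra, Doha, Kyoto, Vilnius, Tunis, Manila, Bogota, Porto]
Visit Accra; enqueue Rabat → queue [Doha, Kyoto, Vilnius, Tunis, Manila, Bogota, Porto, Rabat]
Visit Doha → queue [Kyoto, Vilnius, Tunis, Manila, Bogota, Porto, Rabat]
Visit Kyoto; enqueue Dubai → queue [Vilnius, Tunis, Manila, Bogota, Porto, Rabat, Dubai]
Visit Vilnius → queue [Tunis, Manila, Bogota, Porto, Rabat, Dubai]
Visit Tunis; enqueue Perth → queue [Manila, Bogota, Porto, Rabat, Dubai, Perth]
Visit Manila → queue [Bogota, Porto, Rabat, Dubai, Perth]
Visit Bogota; enqueue Milan → queue [Porto, Rabat, Dubai, Perth, Milan]
Visit Porto → queue [Rabat, Dubai, Perth, Milan]
Visit Rabat → queue [Dubai, Perth, Milan]
Visit Dubai → queue [Perth, Milan]
Visit Perth → queue [Milan]
Visit Milan → queue []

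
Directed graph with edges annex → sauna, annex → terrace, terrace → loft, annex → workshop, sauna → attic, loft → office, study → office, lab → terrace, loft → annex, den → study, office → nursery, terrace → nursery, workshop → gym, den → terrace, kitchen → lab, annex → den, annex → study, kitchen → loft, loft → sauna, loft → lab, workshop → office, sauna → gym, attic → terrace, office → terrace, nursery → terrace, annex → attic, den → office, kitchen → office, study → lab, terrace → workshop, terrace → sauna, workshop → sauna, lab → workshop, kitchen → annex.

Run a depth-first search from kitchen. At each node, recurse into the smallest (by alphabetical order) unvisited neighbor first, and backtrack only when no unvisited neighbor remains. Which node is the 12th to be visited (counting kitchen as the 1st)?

den

Visit kitchen
kitchen → annex
annex → attic
attic → terrace
terrace → loft
loft → lab
lab → workshop
workshop → gym
workshop → office
office → nursery
workshop → sauna
annex → den
den → study

Visit order: kitchen, annex, attic, terrace, loft, lab, workshop, gym, office, nursery, sauna, den, study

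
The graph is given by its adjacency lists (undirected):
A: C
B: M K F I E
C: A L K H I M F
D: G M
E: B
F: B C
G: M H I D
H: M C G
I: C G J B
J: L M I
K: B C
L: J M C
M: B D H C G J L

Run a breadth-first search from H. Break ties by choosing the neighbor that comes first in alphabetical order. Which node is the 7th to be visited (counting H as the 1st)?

I

Visit H; enqueue C, G, M → queue [C, G, M]
Visit C; enqueue A, F, I, K, L → queue [G, M, A, F, I, K, L]
Visit G; enqueue D → queue [M, A, F, I, K, L, D]
Visit M; enqueue B, J → queue [A, F, I, K, L, D, B, J]
Visit A → queue [F, I, K, L, D, B, J]
Visit F → queue [I, K, L, D, B, J]
Visit I → queue [K, L, D, B, J]
Visit K → queue [L, D, B, J]
Visit L → queue [D, B, J]
Visit D → queue [B, J]
Visit B; enqueue E → queue [J, E]
Visit J → queue [E]
Visit E → queue []

Visit order: H, C, G, M, A, F, I, K, L, D, B, J, E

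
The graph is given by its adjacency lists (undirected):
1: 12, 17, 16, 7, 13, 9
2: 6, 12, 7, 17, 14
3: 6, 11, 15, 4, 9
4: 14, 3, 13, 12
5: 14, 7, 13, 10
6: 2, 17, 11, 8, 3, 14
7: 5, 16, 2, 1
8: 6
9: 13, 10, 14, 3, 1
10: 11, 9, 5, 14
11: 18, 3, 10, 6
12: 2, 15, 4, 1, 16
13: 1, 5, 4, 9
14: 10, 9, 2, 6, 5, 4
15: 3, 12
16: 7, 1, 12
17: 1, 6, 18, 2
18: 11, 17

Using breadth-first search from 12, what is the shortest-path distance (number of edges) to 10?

Level 0: 12
Level 1: 1, 2, 4, 15, 16
Level 2: 3, 6, 7, 9, 13, 14, 17
Level 3: 5, 8, 10, 11, 18
10 first appears at level 3.

3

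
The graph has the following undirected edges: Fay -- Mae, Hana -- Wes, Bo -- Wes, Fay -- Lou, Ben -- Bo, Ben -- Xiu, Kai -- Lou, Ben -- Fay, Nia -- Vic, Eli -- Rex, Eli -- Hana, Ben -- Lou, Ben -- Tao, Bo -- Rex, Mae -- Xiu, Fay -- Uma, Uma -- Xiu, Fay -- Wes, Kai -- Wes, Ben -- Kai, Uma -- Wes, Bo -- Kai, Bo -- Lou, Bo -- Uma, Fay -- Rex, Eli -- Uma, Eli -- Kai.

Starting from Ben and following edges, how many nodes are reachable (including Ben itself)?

13

BFS from Ben visits: Ben, Xiu, Tao, Lou, Kai, Fay, Bo, Uma, Mae, Wes, Eli, Rex, Hana
Reachable nodes: 13 of 15 total.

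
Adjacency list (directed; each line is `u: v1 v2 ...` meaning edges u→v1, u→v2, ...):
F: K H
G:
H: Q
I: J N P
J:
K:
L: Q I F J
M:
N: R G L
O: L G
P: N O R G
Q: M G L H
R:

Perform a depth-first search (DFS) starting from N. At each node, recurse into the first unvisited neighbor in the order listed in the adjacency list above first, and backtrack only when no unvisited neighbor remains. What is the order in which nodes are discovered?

Visit N
N → R
N → G
N → L
L → Q
Q → M
Q → H
L → I
I → J
I → P
P → O
L → F
F → K

N → R → G → L → Q → M → H → I → J → P → O → F → K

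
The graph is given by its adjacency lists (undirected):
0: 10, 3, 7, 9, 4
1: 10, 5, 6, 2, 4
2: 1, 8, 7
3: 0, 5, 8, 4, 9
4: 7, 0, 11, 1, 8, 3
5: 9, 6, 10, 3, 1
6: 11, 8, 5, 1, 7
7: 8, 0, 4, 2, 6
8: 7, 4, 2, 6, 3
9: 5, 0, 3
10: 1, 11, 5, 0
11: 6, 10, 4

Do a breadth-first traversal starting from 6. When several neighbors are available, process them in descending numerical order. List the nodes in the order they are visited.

6 → 11 → 8 → 7 → 5 → 1 → 10 → 4 → 3 → 2 → 0 → 9

Visit 6; enqueue 11, 8, 7, 5, 1 → queue [11, 8, 7, 5, 1]
Visit 11; enqueue 10, 4 → queue [8, 7, 5, 1, 10, 4]
Visit 8; enqueue 3, 2 → queue [7, 5, 1, 10, 4, 3, 2]
Visit 7; enqueue 0 → queue [5, 1, 10, 4, 3, 2, 0]
Visit 5; enqueue 9 → queue [1, 10, 4, 3, 2, 0, 9]
Visit 1 → queue [10, 4, 3, 2, 0, 9]
Visit 10 → queue [4, 3, 2, 0, 9]
Visit 4 → queue [3, 2, 0, 9]
Visit 3 → queue [2, 0, 9]
Visit 2 → queue [0, 9]
Visit 0 → queue [9]
Visit 9 → queue []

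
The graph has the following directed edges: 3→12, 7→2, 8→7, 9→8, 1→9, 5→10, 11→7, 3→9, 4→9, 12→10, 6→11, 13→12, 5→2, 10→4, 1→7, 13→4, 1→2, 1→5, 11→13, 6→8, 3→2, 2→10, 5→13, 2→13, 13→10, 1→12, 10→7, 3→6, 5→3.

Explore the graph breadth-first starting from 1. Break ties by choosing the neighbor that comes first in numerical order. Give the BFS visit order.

1 -> 2 -> 5 -> 7 -> 9 -> 12 -> 10 -> 13 -> 3 -> 8 -> 4 -> 6 -> 11

Visit 1; enqueue 2, 5, 7, 9, 12 → queue [2, 5, 7, 9, 12]
Visit 2; enqueue 10, 13 → queue [5, 7, 9, 12, 10, 13]
Visit 5; enqueue 3 → queue [7, 9, 12, 10, 13, 3]
Visit 7 → queue [9, 12, 10, 13, 3]
Visit 9; enqueue 8 → queue [12, 10, 13, 3, 8]
Visit 12 → queue [10, 13, 3, 8]
Visit 10; enqueue 4 → queue [13, 3, 8, 4]
Visit 13 → queue [3, 8, 4]
Visit 3; enqueue 6 → queue [8, 4, 6]
Visit 8 → queue [4, 6]
Visit 4 → queue [6]
Visit 6; enqueue 11 → queue [11]
Visit 11 → queue []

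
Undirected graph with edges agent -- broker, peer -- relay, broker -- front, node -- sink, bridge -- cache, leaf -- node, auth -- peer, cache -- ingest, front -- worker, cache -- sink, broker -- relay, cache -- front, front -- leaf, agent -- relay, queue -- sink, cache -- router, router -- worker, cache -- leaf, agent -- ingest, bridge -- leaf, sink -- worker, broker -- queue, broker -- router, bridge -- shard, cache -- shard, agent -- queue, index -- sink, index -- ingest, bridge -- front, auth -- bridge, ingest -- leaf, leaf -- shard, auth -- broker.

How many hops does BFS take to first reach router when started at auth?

2

Level 0: auth
Level 1: bridge, broker, peer
Level 2: agent, cache, front, leaf, queue, relay, router, shard
Level 3: ingest, node, sink, worker
Level 4: index
router first appears at level 2.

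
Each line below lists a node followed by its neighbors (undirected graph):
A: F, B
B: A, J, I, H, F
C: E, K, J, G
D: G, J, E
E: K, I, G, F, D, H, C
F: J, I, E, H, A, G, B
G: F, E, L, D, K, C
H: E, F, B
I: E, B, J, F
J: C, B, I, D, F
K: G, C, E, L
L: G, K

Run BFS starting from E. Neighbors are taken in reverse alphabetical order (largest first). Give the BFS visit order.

Visit E; enqueue K, I, H, G, F, D, C → queue [K, I, H, G, F, D, C]
Visit K; enqueue L → queue [I, H, G, F, D, C, L]
Visit I; enqueue J, B → queue [H, G, F, D, C, L, J, B]
Visit H → queue [G, F, D, C, L, J, B]
Visit G → queue [F, D, C, L, J, B]
Visit F; enqueue A → queue [D, C, L, J, B, A]
Visit D → queue [C, L, J, B, A]
Visit C → queue [L, J, B, A]
Visit L → queue [J, B, A]
Visit J → queue [B, A]
Visit B → queue [A]
Visit A → queue []

E → K → I → H → G → F → D → C → L → J → B → A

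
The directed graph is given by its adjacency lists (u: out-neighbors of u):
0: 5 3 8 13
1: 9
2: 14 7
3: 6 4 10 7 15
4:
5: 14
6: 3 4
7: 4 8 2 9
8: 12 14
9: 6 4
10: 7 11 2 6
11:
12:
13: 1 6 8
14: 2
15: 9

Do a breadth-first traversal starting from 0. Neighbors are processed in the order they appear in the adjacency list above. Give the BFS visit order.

0 -> 5 -> 3 -> 8 -> 13 -> 14 -> 6 -> 4 -> 10 -> 7 -> 15 -> 12 -> 1 -> 2 -> 11 -> 9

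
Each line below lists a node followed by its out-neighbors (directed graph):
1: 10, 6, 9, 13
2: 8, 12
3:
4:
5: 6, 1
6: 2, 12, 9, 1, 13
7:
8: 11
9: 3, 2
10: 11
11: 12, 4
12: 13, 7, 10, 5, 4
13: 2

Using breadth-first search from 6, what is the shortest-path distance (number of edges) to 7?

2

Level 0: 6
Level 1: 1, 2, 9, 12, 13
Level 2: 3, 4, 5, 7, 8, 10
Level 3: 11
7 first appears at level 2.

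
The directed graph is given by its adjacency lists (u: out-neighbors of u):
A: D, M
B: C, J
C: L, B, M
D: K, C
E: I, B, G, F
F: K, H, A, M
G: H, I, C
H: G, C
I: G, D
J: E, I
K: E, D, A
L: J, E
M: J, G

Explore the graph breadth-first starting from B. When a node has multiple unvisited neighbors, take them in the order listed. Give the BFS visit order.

Visit B; enqueue C, J → queue [C, J]
Visit C; enqueue L, M → queue [J, L, M]
Visit J; enqueue E, I → queue [L, M, E, I]
Visit L → queue [M, E, I]
Visit M; enqueue G → queue [E, I, G]
Visit E; enqueue F → queue [I, G, F]
Visit I; enqueue D → queue [G, F, D]
Visit G; enqueue H → queue [F, D, H]
Visit F; enqueue K, A → queue [D, H, K, A]
Visit D → queue [H, K, A]
Visit H → queue [K, A]
Visit K → queue [A]
Visit A → queue []

B, C, J, L, M, E, I, G, F, D, H, K, A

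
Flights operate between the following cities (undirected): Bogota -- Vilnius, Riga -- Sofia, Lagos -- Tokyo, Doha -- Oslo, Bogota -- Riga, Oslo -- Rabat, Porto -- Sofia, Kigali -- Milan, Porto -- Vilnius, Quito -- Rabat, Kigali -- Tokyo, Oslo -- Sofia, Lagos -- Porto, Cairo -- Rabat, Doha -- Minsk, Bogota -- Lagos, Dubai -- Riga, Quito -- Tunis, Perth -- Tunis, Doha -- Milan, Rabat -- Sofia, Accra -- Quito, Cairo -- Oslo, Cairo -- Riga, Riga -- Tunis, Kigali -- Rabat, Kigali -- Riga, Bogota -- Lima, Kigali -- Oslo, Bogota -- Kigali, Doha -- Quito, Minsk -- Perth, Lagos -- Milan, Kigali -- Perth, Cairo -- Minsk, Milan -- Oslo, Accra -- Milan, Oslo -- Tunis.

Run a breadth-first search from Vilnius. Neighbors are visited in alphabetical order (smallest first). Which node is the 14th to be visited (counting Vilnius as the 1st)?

Visit Vilnius; enqueue Bogota, Porto → queue [Bogota, Porto]
Visit Bogota; enqueue Kigali, Lagos, Lima, Riga → queue [Porto, Kigali, Lagos, Lima, Riga]
Visit Porto; enqueue Sofia → queue [Kigali, Lagos, Lima, Riga, Sofia]
Visit Kigali; enqueue Milan, Oslo, Perth, Rabat, Tokyo → queue [Lagos, Lima, Riga, Sofia, Milan, Oslo, Perth, Rabat, Tokyo]
Visit Lagos → queue [Lima, Riga, Sofia, Milan, Oslo, Perth, Rabat, Tokyo]
Visit Lima → queue [Riga, Sofia, Milan, Oslo, Perth, Rabat, Tokyo]
Visit Riga; enqueue Cairo, Dubai, Tunis → queue [Sofia, Milan, Oslo, Perth, Rabat, Tokyo, Cairo, Dubai, Tunis]
Visit Sofia → queue [Milan, Oslo, Perth, Rabat, Tokyo, Cairo, Dubai, Tunis]
Visit Milan; enqueue Accra, Doha → queue [Oslo, Perth, Rabat, Tokyo, Cairo, Dubai, Tunis, Accra, Doha]
Visit Oslo → queue [Perth, Rabat, Tokyo, Cairo, Dubai, Tunis, Accra, Doha]
Visit Perth; enqueue Minsk → queue [Rabat, Tokyo, Cairo, Dubai, Tunis, Accra, Doha, Minsk]
Visit Rabat; enqueue Quito → queue [Tokyo, Cairo, Dubai, Tunis, Accra, Doha, Minsk, Quito]
Visit Tokyo → queue [Cairo, Dubai, Tunis, Accra, Doha, Minsk, Quito]
Visit Cairo → queue [Dubai, Tunis, Accra, Doha, Minsk, Quito]
Visit Dubai → queue [Tunis, Accra, Doha, Minsk, Quito]
Visit Tunis → queue [Accra, Doha, Minsk, Quito]
Visit Accra → queue [Doha, Minsk, Quito]
Visit Doha → queue [Minsk, Quito]
Visit Minsk → queue [Quito]
Visit Quito → queue []

Visit order: Vilnius, Bogota, Porto, Kigali, Lagos, Lima, Riga, Sofia, Milan, Oslo, Perth, Rabat, Tokyo, Cairo, Dubai, Tunis, Accra, Doha, Minsk, Quito

Cairo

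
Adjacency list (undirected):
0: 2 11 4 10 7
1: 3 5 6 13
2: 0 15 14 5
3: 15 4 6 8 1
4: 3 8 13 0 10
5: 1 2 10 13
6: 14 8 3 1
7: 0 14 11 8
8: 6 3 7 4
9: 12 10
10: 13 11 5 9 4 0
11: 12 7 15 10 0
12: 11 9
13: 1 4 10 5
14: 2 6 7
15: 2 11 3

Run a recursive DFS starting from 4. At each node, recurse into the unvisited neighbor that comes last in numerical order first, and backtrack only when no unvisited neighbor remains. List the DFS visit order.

Visit 4
4 → 13
13 → 10
10 → 11
11 → 15
15 → 3
3 → 8
8 → 7
7 → 14
14 → 6
6 → 1
1 → 5
5 → 2
2 → 0
11 → 12
12 → 9

4, 13, 10, 11, 15, 3, 8, 7, 14, 6, 1, 5, 2, 0, 12, 9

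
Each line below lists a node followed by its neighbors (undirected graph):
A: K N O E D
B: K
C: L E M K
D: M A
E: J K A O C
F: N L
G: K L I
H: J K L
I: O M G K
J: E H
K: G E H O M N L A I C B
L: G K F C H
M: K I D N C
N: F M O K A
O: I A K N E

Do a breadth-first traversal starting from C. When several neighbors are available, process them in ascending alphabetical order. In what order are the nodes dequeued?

C → E → K → L → M → A → J → O → B → G → H → I → N → F → D

Visit C; enqueue E, K, L, M → queue [E, K, L, M]
Visit E; enqueue A, J, O → queue [K, L, M, A, J, O]
Visit K; enqueue B, G, H, I, N → queue [L, M, A, J, O, B, G, H, I, N]
Visit L; enqueue F → queue [M, A, J, O, B, G, H, I, N, F]
Visit M; enqueue D → queue [A, J, O, B, G, H, I, N, F, D]
Visit A → queue [J, O, B, G, H, I, N, F, D]
Visit J → queue [O, B, G, H, I, N, F, D]
Visit O → queue [B, G, H, I, N, F, D]
Visit B → queue [G, H, I, N, F, D]
Visit G → queue [H, I, N, F, D]
Visit H → queue [I, N, F, D]
Visit I → queue [N, F, D]
Visit N → queue [F, D]
Visit F → queue [D]
Visit D → queue []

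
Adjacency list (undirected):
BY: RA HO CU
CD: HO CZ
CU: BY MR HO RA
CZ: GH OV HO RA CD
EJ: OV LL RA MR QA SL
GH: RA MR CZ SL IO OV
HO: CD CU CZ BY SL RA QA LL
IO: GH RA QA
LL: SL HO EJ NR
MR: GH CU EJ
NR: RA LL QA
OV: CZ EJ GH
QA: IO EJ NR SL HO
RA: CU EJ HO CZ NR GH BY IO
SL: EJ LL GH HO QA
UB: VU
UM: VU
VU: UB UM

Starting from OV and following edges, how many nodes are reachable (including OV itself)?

BFS from OV visits: OV, GH, EJ, CZ, SL, RA, MR, IO, QA, LL, HO, CD, NR, CU, BY
Reachable nodes: 15 of 18 total.

15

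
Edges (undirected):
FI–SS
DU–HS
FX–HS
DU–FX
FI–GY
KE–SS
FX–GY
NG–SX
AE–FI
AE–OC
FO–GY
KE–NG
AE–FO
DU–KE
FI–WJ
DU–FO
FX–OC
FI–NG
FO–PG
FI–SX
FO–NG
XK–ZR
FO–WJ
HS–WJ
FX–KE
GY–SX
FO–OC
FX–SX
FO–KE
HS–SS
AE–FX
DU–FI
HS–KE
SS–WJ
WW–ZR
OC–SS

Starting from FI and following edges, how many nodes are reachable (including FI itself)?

14

BFS from FI visits: FI, WJ, SX, SS, NG, GY, DU, AE, HS, FO, FX, OC, KE, PG
Reachable nodes: 14 of 17 total.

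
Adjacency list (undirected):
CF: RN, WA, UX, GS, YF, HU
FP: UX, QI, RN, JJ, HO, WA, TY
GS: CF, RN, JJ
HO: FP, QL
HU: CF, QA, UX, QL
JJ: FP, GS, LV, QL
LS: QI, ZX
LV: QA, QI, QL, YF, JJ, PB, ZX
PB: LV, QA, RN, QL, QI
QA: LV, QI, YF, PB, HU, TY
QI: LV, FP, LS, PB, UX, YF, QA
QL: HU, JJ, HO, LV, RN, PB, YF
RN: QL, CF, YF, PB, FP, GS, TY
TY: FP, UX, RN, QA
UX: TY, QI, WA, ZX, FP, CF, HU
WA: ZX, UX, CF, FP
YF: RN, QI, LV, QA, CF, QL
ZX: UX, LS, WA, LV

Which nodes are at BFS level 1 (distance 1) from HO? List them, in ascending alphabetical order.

FP, QL

Level 0: HO
Level 1: FP, QL
Level 2: HU, JJ, LV, PB, QI, RN, TY, UX, WA, YF
Level 3: CF, GS, LS, QA, ZX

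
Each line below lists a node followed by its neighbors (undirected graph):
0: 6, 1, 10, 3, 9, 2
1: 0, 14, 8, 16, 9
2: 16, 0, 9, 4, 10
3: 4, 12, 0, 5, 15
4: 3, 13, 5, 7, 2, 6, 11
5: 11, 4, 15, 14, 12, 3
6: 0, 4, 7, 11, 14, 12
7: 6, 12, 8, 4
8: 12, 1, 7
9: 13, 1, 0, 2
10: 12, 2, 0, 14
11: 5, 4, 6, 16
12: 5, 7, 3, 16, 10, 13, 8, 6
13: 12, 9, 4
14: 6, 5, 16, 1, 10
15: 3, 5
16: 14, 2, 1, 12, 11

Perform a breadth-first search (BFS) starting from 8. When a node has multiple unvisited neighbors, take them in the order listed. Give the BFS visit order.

8 → 12 → 1 → 7 → 5 → 3 → 16 → 10 → 13 → 6 → 0 → 14 → 9 → 4 → 11 → 15 → 2

Visit 8; enqueue 12, 1, 7 → queue [12, 1, 7]
Visit 12; enqueue 5, 3, 16, 10, 13, 6 → queue [1, 7, 5, 3, 16, 10, 13, 6]
Visit 1; enqueue 0, 14, 9 → queue [7, 5, 3, 16, 10, 13, 6, 0, 14, 9]
Visit 7; enqueue 4 → queue [5, 3, 16, 10, 13, 6, 0, 14, 9, 4]
Visit 5; enqueue 11, 15 → queue [3, 16, 10, 13, 6, 0, 14, 9, 4, 11, 15]
Visit 3 → queue [16, 10, 13, 6, 0, 14, 9, 4, 11, 15]
Visit 16; enqueue 2 → queue [10, 13, 6, 0, 14, 9, 4, 11, 15, 2]
Visit 10 → queue [13, 6, 0, 14, 9, 4, 11, 15, 2]
Visit 13 → queue [6, 0, 14, 9, 4, 11, 15, 2]
Visit 6 → queue [0, 14, 9, 4, 11, 15, 2]
Visit 0 → queue [14, 9, 4, 11, 15, 2]
Visit 14 → queue [9, 4, 11, 15, 2]
Visit 9 → queue [4, 11, 15, 2]
Visit 4 → queue [11, 15, 2]
Visit 11 → queue [15, 2]
Visit 15 → queue [2]
Visit 2 → queue []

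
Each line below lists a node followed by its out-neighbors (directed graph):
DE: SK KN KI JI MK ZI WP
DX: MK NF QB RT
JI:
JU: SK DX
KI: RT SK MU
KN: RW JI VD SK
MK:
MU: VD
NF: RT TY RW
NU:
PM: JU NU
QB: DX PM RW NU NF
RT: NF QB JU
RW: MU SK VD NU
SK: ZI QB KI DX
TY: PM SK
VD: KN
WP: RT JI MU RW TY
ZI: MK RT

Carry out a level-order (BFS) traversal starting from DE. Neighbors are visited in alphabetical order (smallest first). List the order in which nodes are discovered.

DE -> JI -> KI -> KN -> MK -> SK -> WP -> ZI -> MU -> RT -> RW -> VD -> DX -> QB -> TY -> JU -> NF -> NU -> PM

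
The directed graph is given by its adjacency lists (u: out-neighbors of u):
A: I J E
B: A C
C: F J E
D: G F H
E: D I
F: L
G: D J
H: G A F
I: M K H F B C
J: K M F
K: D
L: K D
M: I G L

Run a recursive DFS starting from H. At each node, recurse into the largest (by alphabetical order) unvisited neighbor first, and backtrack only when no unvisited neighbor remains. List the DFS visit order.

H -> G -> J -> M -> L -> K -> D -> F -> I -> C -> E -> B -> A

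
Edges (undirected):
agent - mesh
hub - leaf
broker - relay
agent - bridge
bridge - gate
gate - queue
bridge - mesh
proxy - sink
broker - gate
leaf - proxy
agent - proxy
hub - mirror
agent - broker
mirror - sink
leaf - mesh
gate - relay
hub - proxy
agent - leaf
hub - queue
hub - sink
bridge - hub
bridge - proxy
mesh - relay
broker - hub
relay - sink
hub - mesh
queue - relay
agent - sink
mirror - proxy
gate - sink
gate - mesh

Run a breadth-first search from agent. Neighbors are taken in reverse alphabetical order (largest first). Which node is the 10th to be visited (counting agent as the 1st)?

Visit agent; enqueue sink, proxy, mesh, leaf, broker, bridge → queue [sink, proxy, mesh, leaf, broker, bridge]
Visit sink; enqueue relay, mirror, hub, gate → queue [proxy, mesh, leaf, broker, bridge, relay, mirror, hub, gate]
Visit proxy → queue [mesh, leaf, broker, bridge, relay, mirror, hub, gate]
Visit mesh → queue [leaf, broker, bridge, relay, mirror, hub, gate]
Visit leaf → queue [broker, bridge, relay, mirror, hub, gate]
Visit broker → queue [bridge, relay, mirror, hub, gate]
Visit bridge → queue [relay, mirror, hub, gate]
Visit relay; enqueue queue → queue [mirror, hub, gate, queue]
Visit mirror → queue [hub, gate, queue]
Visit hub → queue [gate, queue]
Visit gate → queue [queue]
Visit queue → queue []

Visit order: agent, sink, proxy, mesh, leaf, broker, bridge, relay, mirror, hub, gate, queue

hub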